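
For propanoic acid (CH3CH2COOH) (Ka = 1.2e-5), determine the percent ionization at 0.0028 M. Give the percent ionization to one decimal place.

6.3%

CH3CH2COOH ⇌ CH3CH2COO- + H+; let x = [H+] at equilibrium.
Solve x² + 1.2e-05x − 3.36e-08 = 0 → x = 1.77 × 10^-4 M
Fraction ionized = 1.77 × 10^-4 / 0.0028 = 0.0632 → 6.3%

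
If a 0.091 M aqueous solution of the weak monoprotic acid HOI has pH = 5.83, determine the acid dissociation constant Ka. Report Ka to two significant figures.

[H+] = 10^(-5.83) = 1.48 × 10^-6 M
At equilibrium [HA] = 0.091 − 1.48 × 10^-6 = 9.10 × 10^-2 M
Ka = [H+][A-]/[HA] = (1.48 × 10^-6)² / 9.10 × 10^-2 = 2.4 × 10^-11

Ka = 2.4 × 10^-11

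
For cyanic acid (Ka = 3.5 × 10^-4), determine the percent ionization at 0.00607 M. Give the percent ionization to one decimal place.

21.3%

HOCN ⇌ OCN- + H+; let x = [H+] at equilibrium.
Solve x² + 0.00035x − 2.12e-06 = 0 → x = 1.29 × 10^-3 M
Fraction ionized = 1.29 × 10^-3 / 0.00607 = 0.2125 → 21.3%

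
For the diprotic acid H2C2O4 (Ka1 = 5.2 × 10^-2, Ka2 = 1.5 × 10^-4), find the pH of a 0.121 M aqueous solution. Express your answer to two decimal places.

pH = 1.24

Ka1 ≫ Ka2, so treat the first dissociation as the only significant source of H+.
Ka1 = x²/(0.121 − x) = 5.2 × 10^-2
Solving the quadratic: x = (−Ka1 + √(Ka1² + 4·Ka1·C₀))/2 = 5.75 × 10^-2 M
pH = −log(5.75 × 10^-2) = 1.24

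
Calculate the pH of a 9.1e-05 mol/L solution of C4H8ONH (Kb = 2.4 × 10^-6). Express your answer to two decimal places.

pH = 9.13

C4H8ONH + H2O ⇌ C4H8ONH2+ + OH-
From the ICE table, Kb = [OH-]²/(9.1e-05 − [OH-]) = 2.4 × 10^-6.
[OH-] is not negligible relative to C₀; solve [OH-]² + 2.4e-06·[OH-] − 2.18e-10 = 0.
[OH-] = [−2.4e-06 + √(2.4e-06² + 8.74e-10)]/2 = 1.36 × 10^-5 M
pOH = 4.87, so pH = 14.00 − pOH = 9.13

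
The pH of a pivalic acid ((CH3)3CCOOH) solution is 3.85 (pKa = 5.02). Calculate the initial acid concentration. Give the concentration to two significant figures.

C₀ = 2.2 × 10^-3 M

[H+] = 10^(-3.85) = 1.41 × 10^-4 M = x
Ka = 10^(−5.02) = 9.55 × 10^-6
Ka = x²/(C₀ − x) ⇒ C₀ = x + x²/Ka
C₀ = 1.41 × 10^-4 + (1.41 × 10^-4)²/(9.55 × 10^-6) = 2.22 × 10^-3 M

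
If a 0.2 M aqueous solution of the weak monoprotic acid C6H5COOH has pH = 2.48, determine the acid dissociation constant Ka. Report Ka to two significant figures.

[H+] = 10^(-2.48) = 3.31 × 10^-3 M
At equilibrium [HA] = 0.2 − 3.31 × 10^-3 = 1.97 × 10^-1 M
Ka = [H+][A-]/[HA] = (3.31 × 10^-3)² / 1.97 × 10^-1 = 5.6 × 10^-5

Ka = 5.6 × 10^-5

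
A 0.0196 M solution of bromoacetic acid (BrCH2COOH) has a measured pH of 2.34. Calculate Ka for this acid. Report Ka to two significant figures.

Ka = 1.4 × 10^-3

[H+] = 10^(-2.34) = 4.57 × 10^-3 M
At equilibrium [HA] = 0.0196 − 4.57 × 10^-3 = 1.50 × 10^-2 M
Ka = [H+][A-]/[HA] = (4.57 × 10^-3)² / 1.50 × 10^-2 = 1.4 × 10^-3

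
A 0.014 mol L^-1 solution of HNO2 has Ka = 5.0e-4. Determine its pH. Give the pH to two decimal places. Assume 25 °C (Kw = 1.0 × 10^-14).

pH = 2.62

HNO2 ⇌ NO2- + H+
Ka = x²/(0.014 − x) = 5.0 × 10^-4
x is not negligible relative to C₀; solve x² + 0.0005·x − 7e-06 = 0.
x = (−Ka + √(Ka² + 4·Ka·C₀))/2 = 2.41 × 10^-3 M
pH = −log(2.41 × 10^-3) = 2.62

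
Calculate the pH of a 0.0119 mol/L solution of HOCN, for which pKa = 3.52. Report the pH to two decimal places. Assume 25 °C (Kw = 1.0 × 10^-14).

HOCN ⇌ OCN- + H+
Ka = 10^(−3.52) = 3.02 × 10^-4
Let x = [H+] at equilibrium. Ka = x²/(0.0119 − x).
The 5% rule fails; solving x² + Ka·x − Ka·C₀ = 0 exactly:
x = (−Ka + √(Ka² + 4·Ka·C₀))/2 = 1.75 × 10^-3 M
pH = −log(1.75 × 10^-3) = 2.76

pH = 2.76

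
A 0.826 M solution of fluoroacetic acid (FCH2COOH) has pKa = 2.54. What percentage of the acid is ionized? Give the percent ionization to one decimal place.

FCH2COOH ⇌ FCH2COO- + H+; let x = [H+] at equilibrium.
Ka = 10^(−2.54) = 2.88 × 10^-3
Ka = x²/(C₀ − x); solving the quadratic gives x = 4.74 × 10^-2 M.
Fraction ionized = 4.74 × 10^-2 / 0.826 = 0.0574 → 5.7%

5.7%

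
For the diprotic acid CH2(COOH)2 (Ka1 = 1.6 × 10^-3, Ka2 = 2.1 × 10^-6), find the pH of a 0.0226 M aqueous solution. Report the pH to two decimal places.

pH = 2.28

Since Ka1 ≫ Ka2, the first ionization dominates [H+].
Ka1 = x²/(0.0226 − x) = 1.6 × 10^-3
Solving the quadratic: x = (−Ka1 + √(Ka1² + 4·Ka1·C₀))/2 = 5.27 × 10^-3 M
pH = −log(5.27 × 10^-3) = 2.28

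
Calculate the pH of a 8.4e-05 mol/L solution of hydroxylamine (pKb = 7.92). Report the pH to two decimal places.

pH = 8.00

NH2OH + H2O ⇌ NH3OH+ + OH-
Kb = 10^(−7.92) = 1.20 × 10^-8
Let x = [OH-] at equilibrium. Kb = x²/(8.4e-05 − x).
Neglecting x in the denominator: x = √(1.20 × 10^-8 × 8.4e-05) = 1.00 × 10^-6 M
pOH = −log(1.00 × 10^-6) = 6.00; pH = 14.00 − 6.00 = 8.00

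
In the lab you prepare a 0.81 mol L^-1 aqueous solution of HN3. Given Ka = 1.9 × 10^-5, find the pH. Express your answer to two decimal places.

pH = 2.41

HN3 ⇌ N3- + H+
Ka = [H+]²/(0.81 − [H+]) = 1.9 × 10^-5
Assume [H+] ≪ 0.81: [H+] ≈ √(1.9 × 10^-5 × 0.81) = 3.92 × 10^-3 M
pH = −log[H+] = −log(3.92 × 10^-3) = 2.41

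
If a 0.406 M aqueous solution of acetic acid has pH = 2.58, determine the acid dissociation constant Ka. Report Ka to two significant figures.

Ka = 1.7 × 10^-5

[H+] = 10^(-2.58) = 2.63 × 10^-3 M
At equilibrium [HA] = 0.406 − 2.63 × 10^-3 = 4.03 × 10^-1 M
Ka = [H+][A-]/[HA] = (2.63 × 10^-3)² / 4.03 × 10^-1 = 1.7 × 10^-5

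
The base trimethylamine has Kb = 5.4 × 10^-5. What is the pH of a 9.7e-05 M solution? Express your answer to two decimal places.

pH = 9.70

(CH3)3N + H2O ⇌ (CH3)3NH+ + OH-
From the ICE table, Kb = [OH-]²/(9.7e-05 − [OH-]) = 5.4 × 10^-5.
Here C₀/Kb ≈ 1.8, so the small-[OH-] approximation fails. Use the quadratic:
[OH-] = (−Kb + √(Kb² + 4·Kb·C₀))/2 = 5.02 × 10^-5 M
pOH = −log(5.02 × 10^-5) = 4.30; pH = 14.00 − 4.30 = 9.70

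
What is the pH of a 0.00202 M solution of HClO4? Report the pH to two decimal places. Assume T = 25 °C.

pH = 2.69

HClO4 is a strong acid and dissociates completely, so [H+] = 0.00202 M.
pH = -log(0.00202) = 2.69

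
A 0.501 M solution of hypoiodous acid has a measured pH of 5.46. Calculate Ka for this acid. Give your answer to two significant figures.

Ka = 2.4 × 10^-11

[H+] = 10^(-5.46) = 3.47 × 10^-6 M
At equilibrium [HA] = 0.501 − 3.47 × 10^-6 = 5.01 × 10^-1 M
Ka = [H+][A-]/[HA] = (3.47 × 10^-6)² / 5.01 × 10^-1 = 2.4 × 10^-11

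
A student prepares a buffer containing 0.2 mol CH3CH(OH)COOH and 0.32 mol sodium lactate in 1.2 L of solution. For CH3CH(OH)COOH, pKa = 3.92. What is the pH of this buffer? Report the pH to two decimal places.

pH = 4.12

Using pH = pKa + log([base]/[acid]) with [base]/[acid] = 0.32/0.2:
pH = 3.92 + (+0.204) = 4.12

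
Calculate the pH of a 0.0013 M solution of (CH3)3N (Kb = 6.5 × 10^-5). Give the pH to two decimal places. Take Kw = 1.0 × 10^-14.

(CH3)3N + H2O ⇌ (CH3)3NH+ + OH-
Let x = [OH-] at equilibrium. Kb = x²/(0.0013 − x).
Here C₀/Kb ≈ 20, so the small-x approximation fails. Use the quadratic:
x = [−6.5e-05 + √(6.5e-05² + 3.38e-07)]/2 = 2.60 × 10^-4 M
pOH = 3.59, so pH = 14.00 − pOH = 10.41

pH = 10.41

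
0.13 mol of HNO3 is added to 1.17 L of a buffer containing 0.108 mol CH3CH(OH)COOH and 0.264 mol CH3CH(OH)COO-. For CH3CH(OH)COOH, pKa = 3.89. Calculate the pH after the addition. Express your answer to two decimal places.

After neutralization: n(CH3CH(OH)COOH) = 0.238 mol, n(CH3CH(OH)COO-) = 0.134 mol.
pH = pKa + log(n_CH3CH(OH)COO-/n_CH3CH(OH)COOH) = 3.89 + log(0.134/0.238) = 3.89 + (-0.249)

pH = 3.64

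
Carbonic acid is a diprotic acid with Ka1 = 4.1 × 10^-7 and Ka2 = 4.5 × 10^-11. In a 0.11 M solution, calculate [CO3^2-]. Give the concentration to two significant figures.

4.5 × 10^-11 M

First ionization gives [H+] ≈ [HCO3-] = 2.12 × 10^-4 M.
Second step: Ka2 = [H+][CO3^2-]/[HCO3-] ≈ [CO3^2-] (since [H+] ≈ [HCO3-]).
So [CO3^2-] ≈ Ka2.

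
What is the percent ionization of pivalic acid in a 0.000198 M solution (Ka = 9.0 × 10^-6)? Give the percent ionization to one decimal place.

19.2%

(CH3)3CCOOH ⇌ (CH3)3CCOO- + H+; let x = [H+] at equilibrium.
Solve x² + 9e-06x − 1.78e-09 = 0 → x = 3.80 × 10^-5 M
Fraction ionized = 3.80 × 10^-5 / 0.000198 = 0.1919 → 19.2%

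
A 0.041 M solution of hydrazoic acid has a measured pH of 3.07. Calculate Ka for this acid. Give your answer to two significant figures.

[H+] = 10^(-3.07) = 8.51 × 10^-4 M
At equilibrium [HA] = 0.041 − 8.51 × 10^-4 = 4.01 × 10^-2 M
Ka = [H+][A-]/[HA] = (8.51 × 10^-4)² / 4.01 × 10^-2 = 1.8 × 10^-5

Ka = 1.8 × 10^-5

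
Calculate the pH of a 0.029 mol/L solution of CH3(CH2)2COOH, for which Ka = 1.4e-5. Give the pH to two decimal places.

pH = 3.20

CH3(CH2)2COOH ⇌ CH3(CH2)2COO- + H+
From the ICE table, Ka = x²/(0.029 − x) = 1.4 × 10^-5.
Assume x ≪ 0.029: x ≈ √(1.4 × 10^-5 × 0.029) = 6.37 × 10^-4 M
(x/C₀ = 2.2% < 5%, so the approximation holds.)
pH = −log[H+] = −log(6.37 × 10^-4) = 3.20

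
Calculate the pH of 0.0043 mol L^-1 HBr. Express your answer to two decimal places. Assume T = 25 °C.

pH = 2.37

HBr is a strong acid and dissociates completely, so [H+] = 0.0043 M.
pH = -log(0.0043) = 2.37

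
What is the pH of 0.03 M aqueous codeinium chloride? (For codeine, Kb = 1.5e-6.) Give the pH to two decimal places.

C18H22NO3+ is the conjugate acid of the weak base C18H21NO3.
Ka = Kw/Kb = 1.0×10^-14 / 1.5 × 10^-6 = 6.67 × 10^-9
From the ICE table, Ka = [H+]²/(0.03 − [H+]) = 6.67 × 10^-9.
Neglecting [H+] in the denominator: [H+] = √(6.67 × 10^-9 × 0.03) = 1.41 × 10^-5 M
([H+]/C₀ = 0.047% < 5%, so the approximation holds.)
pH = −log(1.41 × 10^-5) = 4.85

pH = 4.85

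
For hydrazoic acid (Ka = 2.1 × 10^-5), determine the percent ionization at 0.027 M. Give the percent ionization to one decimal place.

2.8%

HN3 ⇌ N3- + H+; let x = [H+] at equilibrium.
x ≈ √(Ka·C₀) = √(2.1 × 10^-5 × 0.027) = 7.53 × 10^-4 M
Fraction ionized = 7.53 × 10^-4 / 0.027 = 0.0279 → 2.8%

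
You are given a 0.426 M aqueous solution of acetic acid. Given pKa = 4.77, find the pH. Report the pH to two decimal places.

pH = 2.57

CH3COOH ⇌ CH3COO- + H+
Ka = 10^(−4.77) = 1.70 × 10^-5
Ka = [H+]²/(0.426 − [H+]) = 1.70 × 10^-5
Since Ka ≪ C₀, [H+] ≈ √(Ka·C₀) = 2.69 × 10^-3 M.
([H+]/C₀ = 0.63% < 5%, so the approximation holds.)
pH = −log[H+] = −log(2.69 × 10^-3) = 2.57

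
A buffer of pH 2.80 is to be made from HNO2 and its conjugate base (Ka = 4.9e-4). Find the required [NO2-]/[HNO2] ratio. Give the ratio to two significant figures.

ratio = 0.31

pKa = -log(4.9 × 10^-4) = 3.310
pH = pKa + log(r) ⇒ log(r) = 2.80 − 3.310 = -0.510
r = [NO2-]/[HNO2] = 10^(-0.510) = 0.309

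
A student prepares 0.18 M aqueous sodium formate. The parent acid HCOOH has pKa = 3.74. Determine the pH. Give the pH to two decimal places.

HCOO- is the conjugate base of the weak acid HCOOH.
Ka = 10^(−3.74) = 1.82 × 10^-4
Kb = Kw/Ka = 1.0×10^-14 / 1.82 × 10^-4 = 5.49 × 10^-11
Kb = [OH-]²/(0.18 − [OH-]) = 5.49 × 10^-11
Neglecting [OH-] in the denominator: [OH-] = √(5.49 × 10^-11 × 0.18) = 3.14 × 10^-6 M
pOH = 5.50, so pH = 14.00 − pOH = 8.50

pH = 8.50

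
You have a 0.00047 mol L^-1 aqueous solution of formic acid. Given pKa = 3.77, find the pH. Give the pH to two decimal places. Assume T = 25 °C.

pH = 3.68

HCOOH ⇌ HCOO- + H+
Ka = 10^(−3.77) = 1.70 × 10^-4
Ka = [H+]²/(0.00047 − [H+]) = 1.70 × 10^-4
The 5% rule fails; solving [H+]² + Ka·[H+] − Ka·C₀ = 0 exactly:
[H+] = (−Ka + √(Ka² + 4·Ka·C₀))/2 = 2.10 × 10^-4 M
pH = −log[H+] = −log(2.10 × 10^-4) = 3.68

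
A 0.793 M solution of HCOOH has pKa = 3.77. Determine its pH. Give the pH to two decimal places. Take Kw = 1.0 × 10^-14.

HCOOH ⇌ HCOO- + H+
Ka = 10^(−3.77) = 1.70 × 10^-4
From the ICE table, Ka = x²/(0.793 − x) = 1.70 × 10^-4.
Since Ka ≪ C₀, x ≈ √(Ka·C₀) = 1.16 × 10^-2 M.
Check: 1.5% ionized — well under 5%, approximation valid.
pH = −log(1.16 × 10^-2) = 1.94

pH = 1.94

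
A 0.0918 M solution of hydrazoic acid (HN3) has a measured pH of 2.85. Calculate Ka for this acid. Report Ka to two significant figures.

Ka = 2.2 × 10^-5

[H+] = 10^(-2.85) = 1.41 × 10^-3 M
At equilibrium [HA] = 0.0918 − 1.41 × 10^-3 = 9.04 × 10^-2 M
Ka = [H+][A-]/[HA] = (1.41 × 10^-3)² / 9.04 × 10^-2 = 2.2 × 10^-5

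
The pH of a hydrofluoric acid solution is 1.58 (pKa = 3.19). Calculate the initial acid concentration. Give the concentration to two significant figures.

C₀ = 1.1 M

[H+] = 10^(-1.58) = 2.63 × 10^-2 M = x
Ka = 10^(−3.19) = 6.46 × 10^-4
Ka = x²/(C₀ − x) ⇒ C₀ = x + x²/Ka
C₀ = 2.63 × 10^-2 + (2.63 × 10^-2)²/(6.46 × 10^-4) = 1.10 M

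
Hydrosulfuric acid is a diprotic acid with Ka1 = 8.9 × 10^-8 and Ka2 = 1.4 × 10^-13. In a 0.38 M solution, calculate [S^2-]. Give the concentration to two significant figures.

1.4 × 10^-13 M

First ionization gives [H+] ≈ [HS-] = 1.84 × 10^-4 M.
Second step: Ka2 = [H+][S^2-]/[HS-] ≈ [S^2-] (since [H+] ≈ [HS-]).
So [S^2-] ≈ Ka2.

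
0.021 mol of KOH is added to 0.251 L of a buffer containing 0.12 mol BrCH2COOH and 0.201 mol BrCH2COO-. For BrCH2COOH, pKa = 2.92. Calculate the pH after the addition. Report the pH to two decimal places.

After neutralization: n(BrCH2COOH) = 0.099 mol, n(BrCH2COO-) = 0.222 mol.
pH = pKa + log(n_BrCH2COO-/n_BrCH2COOH) = 2.92 + log(0.222/0.099) = 2.92 + (+0.351)

pH = 3.27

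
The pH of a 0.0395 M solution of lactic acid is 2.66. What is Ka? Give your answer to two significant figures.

[H+] = 10^(-2.66) = 2.19 × 10^-3 M
At equilibrium [HA] = 0.0395 − 2.19 × 10^-3 = 3.73 × 10^-2 M
Ka = [H+][A-]/[HA] = (2.19 × 10^-3)² / 3.73 × 10^-2 = 1.3 × 10^-4

Ka = 1.3 × 10^-4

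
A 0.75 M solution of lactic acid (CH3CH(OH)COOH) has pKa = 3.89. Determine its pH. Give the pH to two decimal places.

pH = 2.01

CH3CH(OH)COOH ⇌ CH3CH(OH)COO- + H+
Ka = 10^(−3.89) = 1.29 × 10^-4
From the ICE table, Ka = [H+]²/(0.75 − [H+]) = 1.29 × 10^-4.
Assume [H+] ≪ 0.75: [H+] ≈ √(1.29 × 10^-4 × 0.75) = 9.84 × 10^-3 M
Check: 1.3% ionized — well under 5%, approximation valid.
pH = −log(9.84 × 10^-3) = 2.01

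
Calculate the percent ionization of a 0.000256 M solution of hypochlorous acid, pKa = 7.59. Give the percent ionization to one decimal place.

1.0%

HOCl ⇌ OCl- + H+; let x = [H+] at equilibrium.
Ka = 10^(−7.59) = 2.57 × 10^-8
x ≈ √(Ka·C₀) = √(2.57 × 10^-8 × 0.000256) = 2.56 × 10^-6 M
Fraction ionized = 2.56 × 10^-6 / 0.000256 = 0.0100 → 1.0%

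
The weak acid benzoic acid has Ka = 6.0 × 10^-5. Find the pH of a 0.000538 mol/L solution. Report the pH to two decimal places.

pH = 3.82

C6H5COOH ⇌ C6H5COO- + H+
From the ICE table, Ka = x²/(0.000538 − x) = 6.0 × 10^-5.
The 5% rule fails; solving x² + Ka·x − Ka·C₀ = 0 exactly:
x = [−6e-05 + √(6e-05² + 1.29e-07)]/2 = 1.52 × 10^-4 M
pH = −log[H+] = −log(1.52 × 10^-4) = 3.82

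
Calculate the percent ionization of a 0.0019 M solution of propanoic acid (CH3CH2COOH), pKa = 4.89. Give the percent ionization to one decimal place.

7.9%

CH3CH2COOH ⇌ CH3CH2COO- + H+; let x = [H+] at equilibrium.
Ka = 10^(−4.89) = 1.29 × 10^-5
Ka = x²/(C₀ − x); solving the quadratic gives x = 1.50 × 10^-4 M.
% ionization = x/C₀ × 100% = 1.50 × 10^-4/0.0019 × 100% = 7.9%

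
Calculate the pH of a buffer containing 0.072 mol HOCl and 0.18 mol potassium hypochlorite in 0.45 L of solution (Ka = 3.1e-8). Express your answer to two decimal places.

pH = 7.91

pKa = −log(3.1 × 10^-8) = 7.509
Using pH = pKa + log([base]/[acid]) with [base]/[acid] = 0.18/0.072:
pH = 7.509 + (+0.398) = 7.91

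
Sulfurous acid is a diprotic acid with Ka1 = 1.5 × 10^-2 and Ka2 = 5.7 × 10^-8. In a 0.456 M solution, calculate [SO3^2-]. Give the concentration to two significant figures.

First ionization gives [H+] ≈ [HSO3-] = 7.55 × 10^-2 M.
Second step: Ka2 = [H+][SO3^2-]/[HSO3-] ≈ [SO3^2-] (since [H+] ≈ [HSO3-]).
So [SO3^2-] ≈ Ka2.

5.7 × 10^-8 M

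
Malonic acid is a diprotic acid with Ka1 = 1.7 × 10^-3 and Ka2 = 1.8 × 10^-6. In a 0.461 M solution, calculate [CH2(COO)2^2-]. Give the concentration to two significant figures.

1.8 × 10^-6 M

First ionization gives [H+] ≈ [CH2(COOH)COO-] = 2.72 × 10^-2 M.
Second step: Ka2 = [H+][CH2(COO)2^2-]/[CH2(COOH)COO-] ≈ [CH2(COO)2^2-] (since [H+] ≈ [CH2(COOH)COO-]).
So [CH2(COO)2^2-] ≈ Ka2.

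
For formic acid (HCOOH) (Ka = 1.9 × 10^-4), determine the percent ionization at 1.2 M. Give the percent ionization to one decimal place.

1.3%

HCOOH ⇌ HCOO- + H+; let x = [H+] at equilibrium.
x ≈ √(Ka·C₀) = √(1.9 × 10^-4 × 1.2) = 1.51 × 10^-2 M
Fraction ionized = 1.51 × 10^-2 / 1.2 = 0.0126 → 1.3%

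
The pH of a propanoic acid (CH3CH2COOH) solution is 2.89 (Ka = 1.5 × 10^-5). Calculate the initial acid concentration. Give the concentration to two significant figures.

C₀ = 1.1 × 10^-1 M

[H+] = 10^(-2.89) = 1.29 × 10^-3 M = x
Ka = x²/(C₀ − x) ⇒ C₀ = x + x²/Ka
C₀ = 1.29 × 10^-3 + (1.29 × 10^-3)²/(1.5 × 10^-5) = 1.12 × 10^-1 M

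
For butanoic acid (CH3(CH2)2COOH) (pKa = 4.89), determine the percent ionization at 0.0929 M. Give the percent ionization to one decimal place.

CH3(CH2)2COOH ⇌ CH3(CH2)2COO- + H+; let x = [H+] at equilibrium.
Ka = 10^(−4.89) = 1.29 × 10^-5
x ≈ √(Ka·C₀) = √(1.29 × 10^-5 × 0.0929) = 1.09 × 10^-3 M
% ionization = x/C₀ × 100% = 1.09 × 10^-3/0.0929 × 100% = 1.2%

1.2%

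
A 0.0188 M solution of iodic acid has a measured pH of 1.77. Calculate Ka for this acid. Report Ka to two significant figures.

[H+] = 10^(-1.77) = 1.70 × 10^-2 M
At equilibrium [HA] = 0.0188 − 1.70 × 10^-2 = 1.80 × 10^-3 M
Ka = [H+][A-]/[HA] = (1.70 × 10^-2)² / 1.80 × 10^-3 = 1.6 × 10^-1

Ka = 1.6 × 10^-1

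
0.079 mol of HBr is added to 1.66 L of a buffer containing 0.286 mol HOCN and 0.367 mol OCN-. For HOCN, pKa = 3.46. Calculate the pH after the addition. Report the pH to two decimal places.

pH = 3.36

Added H+ converts OCN- to HOCN: HOCN → 0.365 mol, OCN- → 0.288 mol.
pH = pKa + log(n_OCN-/n_HOCN) = 3.46 + log(0.288/0.365) = 3.46 + (-0.103)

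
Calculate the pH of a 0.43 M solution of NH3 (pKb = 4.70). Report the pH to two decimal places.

NH3 + H2O ⇌ NH4+ + OH-
Kb = 10^(−4.70) = 2.00 × 10^-5
Let x = [OH-] at equilibrium. Kb = x²/(0.43 − x).
Since Kb ≪ C₀, x ≈ √(Kb·C₀) = 2.93 × 10^-3 M.
pOH = −log(2.93 × 10^-3) = 2.53; pH = 14.00 − 2.53 = 11.47

pH = 11.47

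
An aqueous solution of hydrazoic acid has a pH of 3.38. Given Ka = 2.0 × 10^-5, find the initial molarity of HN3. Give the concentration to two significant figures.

[H+] = 10^(-3.38) = 4.17 × 10^-4 M = x
Ka = x²/(C₀ − x) ⇒ C₀ = x + x²/Ka
C₀ = 4.17 × 10^-4 + (4.17 × 10^-4)²/(2.0 × 10^-5) = 9.11 × 10^-3 M

C₀ = 9.1 × 10^-3 M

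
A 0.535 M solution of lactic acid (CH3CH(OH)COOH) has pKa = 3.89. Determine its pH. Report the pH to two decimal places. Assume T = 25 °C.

CH3CH(OH)COOH ⇌ CH3CH(OH)COO- + H+
Ka = 10^(−3.89) = 1.29 × 10^-4
Ka = x²/(0.535 − x) = 1.29 × 10^-4
Assume x ≪ 0.535: x ≈ √(1.29 × 10^-4 × 0.535) = 8.31 × 10^-3 M
(x/C₀ = 1.6% < 5%, so the approximation holds.)
pH = −log[H+] = −log(8.31 × 10^-3) = 2.08

pH = 2.08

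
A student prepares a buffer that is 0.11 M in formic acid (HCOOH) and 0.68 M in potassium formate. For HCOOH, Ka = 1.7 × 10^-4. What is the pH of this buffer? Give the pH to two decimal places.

pH = 4.56

pKa = −log(1.7 × 10^-4) = 3.770
Using pH = pKa + log([base]/[acid]) with [base]/[acid] = 0.68/0.11:
pH = 3.770 + (+0.791) = 4.56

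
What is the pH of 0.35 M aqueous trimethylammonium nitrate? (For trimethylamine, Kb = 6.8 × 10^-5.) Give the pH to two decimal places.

(CH3)3NH+ is the conjugate acid of the weak base (CH3)3N.
Ka = Kw/Kb = 1.0×10^-14 / 6.8 × 10^-5 = 1.47 × 10^-10
From the ICE table, Ka = x²/(0.35 − x) = 1.47 × 10^-10.
Neglecting x in the denominator: x = √(1.47 × 10^-10 × 0.35) = 7.17 × 10^-6 M
(x/C₀ = 0.002% < 5%, so the approximation holds.)
pH = −log[H+] = −log(7.17 × 10^-6) = 5.14

pH = 5.14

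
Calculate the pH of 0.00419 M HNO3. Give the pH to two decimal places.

pH = 2.38

HNO3 is a strong acid and dissociates completely, so [H+] = 0.00419 M.
pH = -log(0.00419) = 2.38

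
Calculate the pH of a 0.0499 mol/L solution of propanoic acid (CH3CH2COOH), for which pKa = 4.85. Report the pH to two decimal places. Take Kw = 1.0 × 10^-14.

CH3CH2COOH ⇌ CH3CH2COO- + H+
Ka = 10^(−4.85) = 1.41 × 10^-5
From the ICE table, Ka = [H+]²/(0.0499 − [H+]) = 1.41 × 10^-5.
Since Ka ≪ C₀, [H+] ≈ √(Ka·C₀) = 8.39 × 10^-4 M.
pH = −log[H+] = −log(8.39 × 10^-4) = 3.08

pH = 3.08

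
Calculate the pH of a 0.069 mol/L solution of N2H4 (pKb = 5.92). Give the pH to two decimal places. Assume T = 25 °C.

pH = 10.46

N2H4 + H2O ⇌ N2H5+ + OH-
Kb = 10^(−5.92) = 1.20 × 10^-6
From the ICE table, Kb = [OH-]²/(0.069 − [OH-]) = 1.20 × 10^-6.
Neglecting [OH-] in the denominator: [OH-] = √(1.20 × 10^-6 × 0.069) = 2.88 × 10^-4 M
pOH = 3.54, so pH = 14.00 − pOH = 10.46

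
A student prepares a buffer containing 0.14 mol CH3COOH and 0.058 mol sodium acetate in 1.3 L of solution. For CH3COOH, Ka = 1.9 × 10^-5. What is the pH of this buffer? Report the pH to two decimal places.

pH = 4.34

pKa = −log(1.9 × 10^-5) = 4.721
pH = pKa + log([A⁻]/[HA]) = 4.721 + log(0.058/0.14)
pH = 4.721 + (-0.383) = 4.34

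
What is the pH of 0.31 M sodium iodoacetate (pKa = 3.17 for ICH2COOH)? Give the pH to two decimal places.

ICH2COO- is the conjugate base of the weak acid ICH2COOH.
Ka = 10^(−3.17) = 6.76 × 10^-4
Kb = Kw/Ka = 1.0×10^-14 / 6.76 × 10^-4 = 1.48 × 10^-11
Kb = x²/(0.31 − x) = 1.48 × 10^-11
Since Kb ≪ C₀, x ≈ √(Kb·C₀) = 2.14 × 10^-6 M.
pOH = −log(2.14 × 10^-6) = 5.67; pH = 14.00 − 5.67 = 8.33

pH = 8.33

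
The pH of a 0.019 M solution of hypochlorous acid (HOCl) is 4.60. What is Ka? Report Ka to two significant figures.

[H+] = 10^(-4.60) = 2.51 × 10^-5 M
At equilibrium [HA] = 0.019 − 2.51 × 10^-5 = 1.90 × 10^-2 M
Ka = [H+][A-]/[HA] = (2.51 × 10^-5)² / 1.90 × 10^-2 = 3.3 × 10^-8

Ka = 3.3 × 10^-8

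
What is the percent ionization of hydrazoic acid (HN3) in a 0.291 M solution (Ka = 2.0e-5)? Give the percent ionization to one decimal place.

0.8%

HN3 ⇌ N3- + H+; let x = [H+] at equilibrium.
x ≈ √(Ka·C₀) = √(2.0 × 10^-5 × 0.291) = 2.41 × 10^-3 M
% ionization = x/C₀ × 100% = 2.41 × 10^-3/0.291 × 100% = 0.8%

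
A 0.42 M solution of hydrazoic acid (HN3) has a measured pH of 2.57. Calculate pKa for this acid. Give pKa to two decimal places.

pKa = 4.76

[H+] = 10^(-2.57) = 2.69 × 10^-3 M
At equilibrium [HA] = 0.42 − 2.69 × 10^-3 = 4.17 × 10^-1 M
Ka = [H+][A-]/[HA] = (2.69 × 10^-3)² / 4.17 × 10^-1 = 1.74 × 10^-5
pKa = -log(1.74 × 10^-5) = 4.76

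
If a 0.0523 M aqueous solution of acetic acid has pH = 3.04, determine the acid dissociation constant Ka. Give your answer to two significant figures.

[H+] = 10^(-3.04) = 9.12 × 10^-4 M
At equilibrium [HA] = 0.0523 − 9.12 × 10^-4 = 5.14 × 10^-2 M
Ka = [H+][A-]/[HA] = (9.12 × 10^-4)² / 5.14 × 10^-2 = 1.6 × 10^-5

Ka = 1.6 × 10^-5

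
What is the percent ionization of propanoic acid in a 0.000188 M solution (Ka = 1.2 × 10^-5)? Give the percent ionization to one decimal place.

CH3CH2COOH ⇌ CH3CH2COO- + H+; let x = [H+] at equilibrium.
Ka = x²/(C₀ − x); solving the quadratic gives x = 4.19 × 10^-5 M.
% ionization = x/C₀ × 100% = 4.19 × 10^-5/0.000188 × 100% = 22.3%

22.3%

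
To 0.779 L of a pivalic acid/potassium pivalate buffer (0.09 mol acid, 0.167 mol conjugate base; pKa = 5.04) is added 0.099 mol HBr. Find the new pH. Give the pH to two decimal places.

pH = 4.60

Added H+ converts (CH3)3CCOO- to (CH3)3CCOOH: (CH3)3CCOOH → 0.189 mol, (CH3)3CCOO- → 0.068 mol.
pH = pKa + log([A⁻]/[HA]) = 5.04 + log(0.068/0.189) = 5.04 -0.444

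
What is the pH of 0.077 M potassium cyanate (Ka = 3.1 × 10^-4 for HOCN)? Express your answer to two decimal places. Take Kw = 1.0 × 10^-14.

pH = 8.20

OCN- is the conjugate base of the weak acid HOCN.
Kb = Kw/Ka = 1.0×10^-14 / 3.1 × 10^-4 = 3.23 × 10^-11
Kb = [OH-]²/(0.077 − [OH-]) = 3.23 × 10^-11
Assume [OH-] ≪ 0.077: [OH-] ≈ √(3.23 × 10^-11 × 0.077) = 1.58 × 10^-6 M
pOH = −log(1.58 × 10^-6) = 5.80; pH = 14.00 − 5.80 = 8.20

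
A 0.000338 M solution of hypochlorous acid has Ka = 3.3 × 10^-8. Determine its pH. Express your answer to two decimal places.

HOCl ⇌ OCl- + H+
Ka = x²/(0.000338 − x) = 3.3 × 10^-8
Since Ka ≪ C₀, x ≈ √(Ka·C₀) = 3.34 × 10^-6 M.
pH = −log[H+] = −log(3.34 × 10^-6) = 5.48

pH = 5.48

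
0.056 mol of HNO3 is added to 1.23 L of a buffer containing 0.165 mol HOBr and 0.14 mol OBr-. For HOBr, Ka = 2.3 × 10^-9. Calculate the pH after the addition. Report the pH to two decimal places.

After neutralization: n(HOBr) = 0.221 mol, n(OBr-) = 0.084 mol.
pKa = −log(2.3 × 10^-9) = 8.638
pH = pKa + log([A⁻]/[HA]) = 8.638 + log(0.084/0.221) = 8.638 -0.420

pH = 8.22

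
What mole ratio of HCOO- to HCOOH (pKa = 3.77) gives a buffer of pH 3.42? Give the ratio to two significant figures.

ratio = 0.45

pH = pKa + log(r) ⇒ log(r) = 3.42 − 3.77 = -0.35
r = [HCOO-]/[HCOOH] = 10^(-0.35) = 0.447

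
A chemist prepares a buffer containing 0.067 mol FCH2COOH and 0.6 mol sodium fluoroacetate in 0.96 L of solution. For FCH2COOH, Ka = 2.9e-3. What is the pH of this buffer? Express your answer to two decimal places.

pH = 3.49

pKa = −log(2.9 × 10^-3) = 2.538
pH = pKa + log([A⁻]/[HA]) = 2.538 + log(0.6/0.067)
pH = 2.538 + (+0.952) = 3.49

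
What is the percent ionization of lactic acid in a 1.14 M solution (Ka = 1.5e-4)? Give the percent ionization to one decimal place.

1.1%

CH3CH(OH)COOH ⇌ CH3CH(OH)COO- + H+; let x = [H+] at equilibrium.
x ≈ √(Ka·C₀) = √(1.5 × 10^-4 × 1.14) = 1.31 × 10^-2 M
Fraction ionized = 1.31 × 10^-2 / 1.14 = 0.0115 → 1.1%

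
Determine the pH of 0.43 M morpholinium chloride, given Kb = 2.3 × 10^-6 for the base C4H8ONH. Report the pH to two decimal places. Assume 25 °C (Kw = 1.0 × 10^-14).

pH = 4.36

C4H8ONH2+ is the conjugate acid of the weak base C4H8ONH.
Ka = Kw/Kb = 1.0×10^-14 / 2.3 × 10^-6 = 4.35 × 10^-9
Let x = [H+] at equilibrium. Ka = x²/(0.43 − x).
Neglecting x in the denominator: x = √(4.35 × 10^-9 × 0.43) = 4.32 × 10^-5 M
pH = −log[H+] = −log(4.32 × 10^-5) = 4.36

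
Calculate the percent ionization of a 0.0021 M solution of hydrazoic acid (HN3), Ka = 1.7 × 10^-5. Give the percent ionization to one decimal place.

8.6%

HN3 ⇌ N3- + H+; let x = [H+] at equilibrium.
Solve x² + 1.7e-05x − 3.57e-08 = 0 → x = 1.81 × 10^-4 M
% ionization = x/C₀ × 100% = 1.81 × 10^-4/0.0021 × 100% = 8.6%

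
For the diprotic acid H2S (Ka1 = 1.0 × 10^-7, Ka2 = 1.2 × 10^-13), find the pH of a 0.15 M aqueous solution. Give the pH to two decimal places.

Ka1 ≫ Ka2, so treat the first dissociation as the only significant source of H+.
Ka1 = x²/(0.15 − x) = 1.0 × 10^-7
x ≈ √(1.0 × 10^-7 × 0.15) = 1.22 × 10^-4 M
pH = −log(1.22 × 10^-4) = 3.91

pH = 3.91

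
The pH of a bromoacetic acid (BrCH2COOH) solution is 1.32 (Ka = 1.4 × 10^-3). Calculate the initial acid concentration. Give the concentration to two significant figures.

[H+] = 10^(-1.32) = 4.79 × 10^-2 M = x
Ka = x²/(C₀ − x) ⇒ C₀ = x + x²/Ka
C₀ = 4.79 × 10^-2 + (4.79 × 10^-2)²/(1.4 × 10^-3) = 1.69 M

C₀ = 1.7 M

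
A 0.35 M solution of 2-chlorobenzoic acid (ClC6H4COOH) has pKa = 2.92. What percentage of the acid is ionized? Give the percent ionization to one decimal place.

5.7%

ClC6H4COOH ⇌ ClC6H4COO- + H+; let x = [H+] at equilibrium.
Ka = 10^(−2.92) = 1.20 × 10^-3
Ka = x²/(C₀ − x); solving the quadratic gives x = 1.99 × 10^-2 M.
% ionization = x/C₀ × 100% = 1.99 × 10^-2/0.35 × 100% = 5.7%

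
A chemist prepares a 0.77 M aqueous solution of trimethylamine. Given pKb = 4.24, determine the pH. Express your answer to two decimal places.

(CH3)3N + H2O ⇌ (CH3)3NH+ + OH-
Kb = 10^(−4.24) = 5.75 × 10^-5
From the ICE table, Kb = x²/(0.77 − x) = 5.75 × 10^-5.
Since Kb ≪ C₀, x ≈ √(Kb·C₀) = 6.65 × 10^-3 M.
(x/C₀ = 0.86% < 5%, so the approximation holds.)
pOH = 2.18, so pH = 14.00 − pOH = 11.82

pH = 11.82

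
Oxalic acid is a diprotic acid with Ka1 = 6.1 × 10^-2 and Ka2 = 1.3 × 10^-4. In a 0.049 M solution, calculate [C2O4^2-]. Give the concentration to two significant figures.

First ionization gives [H+] ≈ [HC2O4-] = 3.21 × 10^-2 M.
Second step: Ka2 = [H+][C2O4^2-]/[HC2O4-] ≈ [C2O4^2-] (since [H+] ≈ [HC2O4-]).
So [C2O4^2-] ≈ Ka2.

1.3 × 10^-4 M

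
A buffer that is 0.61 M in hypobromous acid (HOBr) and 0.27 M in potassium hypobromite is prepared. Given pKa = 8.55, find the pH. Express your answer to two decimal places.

pH = pKa + log([A⁻]/[HA]) = 8.55 + log(0.27/0.61)
pH = 8.55 + (-0.354) = 8.20

pH = 8.20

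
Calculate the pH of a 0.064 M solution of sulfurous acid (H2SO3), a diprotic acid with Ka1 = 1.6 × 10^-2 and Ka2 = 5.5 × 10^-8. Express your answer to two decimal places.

pH = 1.60

Since Ka1 ≫ Ka2, the first ionization dominates [H+].
Ka1 = x²/(0.064 − x) = 1.6 × 10^-2
Solving the quadratic: x = (−Ka1 + √(Ka1² + 4·Ka1·C₀))/2 = 2.50 × 10^-2 M
pH = −log(2.50 × 10^-2) = 1.60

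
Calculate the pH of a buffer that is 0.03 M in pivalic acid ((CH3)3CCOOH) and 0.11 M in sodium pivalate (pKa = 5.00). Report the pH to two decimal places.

pH = pKa + log([A⁻]/[HA]) = 5.00 + log(0.11/0.03)
pH = 5.00 + (+0.564) = 5.56

pH = 5.56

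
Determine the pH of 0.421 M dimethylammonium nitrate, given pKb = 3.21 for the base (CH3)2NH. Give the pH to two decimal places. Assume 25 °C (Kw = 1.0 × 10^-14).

(CH3)2NH2+ is the conjugate acid of the weak base (CH3)2NH.
Kb = 10^(−3.21) = 6.17 × 10^-4
Ka = Kw/Kb = 1.0×10^-14 / 6.17 × 10^-4 = 1.62 × 10^-11
From the ICE table, Ka = [H+]²/(0.421 − [H+]) = 1.62 × 10^-11.
Assume [H+] ≪ 0.421: [H+] ≈ √(1.62 × 10^-11 × 0.421) = 2.61 × 10^-6 M
Check: 0.00062% ionized — well under 5%, approximation valid.
pH = −log(2.61 × 10^-6) = 5.58

pH = 5.58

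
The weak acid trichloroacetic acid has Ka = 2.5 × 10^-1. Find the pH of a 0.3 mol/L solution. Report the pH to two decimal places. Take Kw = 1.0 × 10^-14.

pH = 0.75

Cl3CCOOH ⇌ Cl3CCOO- + H+
Ka = [H+]²/(0.3 − [H+]) = 2.5 × 10^-1
[H+] is not negligible relative to C₀; solve [H+]² + 0.25·[H+] − 0.075 = 0.
[H+] = (−Ka + √(Ka² + 4·Ka·C₀))/2 = 1.76 × 10^-1 M
pH = −log[H+] = −log(1.76 × 10^-1) = 0.75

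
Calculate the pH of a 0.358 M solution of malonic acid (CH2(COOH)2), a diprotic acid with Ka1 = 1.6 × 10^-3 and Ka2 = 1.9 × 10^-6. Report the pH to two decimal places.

Since Ka1 ≫ Ka2, the first ionization dominates [H+].
Ka1 = x²/(0.358 − x) = 1.6 × 10^-3
Solving the quadratic: x = (−Ka1 + √(Ka1² + 4·Ka1·C₀))/2 = 2.31 × 10^-2 M
pH = −log(2.31 × 10^-2) = 1.64

pH = 1.64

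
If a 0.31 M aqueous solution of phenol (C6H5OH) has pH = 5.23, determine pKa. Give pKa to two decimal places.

pKa = 9.95

[H+] = 10^(-5.23) = 5.89 × 10^-6 M
At equilibrium [HA] = 0.31 − 5.89 × 10^-6 = 3.10 × 10^-1 M
Ka = [H+][A-]/[HA] = (5.89 × 10^-6)² / 3.10 × 10^-1 = 1.12 × 10^-10
pKa = -log(1.12 × 10^-10) = 9.95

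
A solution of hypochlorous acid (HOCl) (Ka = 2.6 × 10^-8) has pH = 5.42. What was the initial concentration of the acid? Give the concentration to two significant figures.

[H+] = 10^(-5.42) = 3.80 × 10^-6 M = x
Ka = x²/(C₀ − x) ⇒ C₀ = x + x²/Ka
C₀ = 3.80 × 10^-6 + (3.80 × 10^-6)²/(2.6 × 10^-8) = 5.59 × 10^-4 M

C₀ = 5.6 × 10^-4 M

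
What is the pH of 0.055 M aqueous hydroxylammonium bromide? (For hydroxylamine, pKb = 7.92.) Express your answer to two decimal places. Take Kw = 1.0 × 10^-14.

NH3OH+ is the conjugate acid of the weak base NH2OH.
Kb = 10^(−7.92) = 1.20 × 10^-8
Ka = Kw/Kb = 1.0×10^-14 / 1.20 × 10^-8 = 8.33 × 10^-7
From the ICE table, Ka = [H+]²/(0.055 − [H+]) = 8.33 × 10^-7.
Assume [H+] ≪ 0.055: [H+] ≈ √(8.33 × 10^-7 × 0.055) = 2.14 × 10^-4 M
pH = −log[H+] = −log(2.14 × 10^-4) = 3.67

pH = 3.67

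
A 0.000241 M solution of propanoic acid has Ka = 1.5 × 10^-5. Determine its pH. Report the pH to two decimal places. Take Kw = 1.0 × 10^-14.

CH3CH2COOH ⇌ CH3CH2COO- + H+
Let x = [H+] at equilibrium. Ka = x²/(0.000241 − x).
The 5% rule fails; solving x² + Ka·x − Ka·C₀ = 0 exactly:
x = (−Ka + √(Ka² + 4·Ka·C₀))/2 = 5.31 × 10^-5 M
pH = −log[H+] = −log(5.31 × 10^-5) = 4.27

pH = 4.27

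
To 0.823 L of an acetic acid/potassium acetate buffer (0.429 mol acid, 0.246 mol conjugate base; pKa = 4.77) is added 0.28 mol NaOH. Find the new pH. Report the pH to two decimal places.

pH = 5.32

OH- converts CH3COOH to CH3COO-: CH3COOH → 0.149 mol, CH3COO- → 0.526 mol.
pH = pKa + log(n_CH3COO-/n_CH3COOH) = 4.77 + log(0.526/0.149) = 4.77 + (+0.548)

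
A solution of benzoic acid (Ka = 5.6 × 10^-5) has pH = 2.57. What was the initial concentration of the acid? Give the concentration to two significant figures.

[H+] = 10^(-2.57) = 2.69 × 10^-3 M = x
Ka = x²/(C₀ − x) ⇒ C₀ = x + x²/Ka
C₀ = 2.69 × 10^-3 + (2.69 × 10^-3)²/(5.6 × 10^-5) = 1.32 × 10^-1 M

C₀ = 1.3 × 10^-1 M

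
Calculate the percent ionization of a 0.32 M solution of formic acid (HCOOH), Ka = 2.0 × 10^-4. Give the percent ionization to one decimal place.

HCOOH ⇌ HCOO- + H+; let x = [H+] at equilibrium.
x ≈ √(Ka·C₀) = √(2.0 × 10^-4 × 0.32) = 8.00 × 10^-3 M
Fraction ionized = 8.00 × 10^-3 / 0.32 = 0.0250 → 2.5%

2.5%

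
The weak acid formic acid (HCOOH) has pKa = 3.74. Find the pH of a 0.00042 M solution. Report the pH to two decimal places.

pH = 3.70

HCOOH ⇌ HCOO- + H+
Ka = 10^(−3.74) = 1.82 × 10^-4
Ka = [H+]²/(0.00042 − [H+]) = 1.82 × 10^-4
[H+] is not negligible relative to C₀; solve [H+]² + 0.000182·[H+] − 7.64e-08 = 0.
[H+] = [−0.000182 + √(0.000182² + 3.06e-07)]/2 = 2.00 × 10^-4 M
pH = −log(2.00 × 10^-4) = 3.70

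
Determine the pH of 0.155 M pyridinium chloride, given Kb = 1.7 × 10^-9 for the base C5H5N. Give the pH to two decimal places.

pH = 3.02

C5H5NH+ is the conjugate acid of the weak base C5H5N.
Ka = Kw/Kb = 1.0×10^-14 / 1.7 × 10^-9 = 5.88 × 10^-6
From the ICE table, Ka = x²/(0.155 − x) = 5.88 × 10^-6.
Neglecting x in the denominator: x = √(5.88 × 10^-6 × 0.155) = 9.55 × 10^-4 M
pH = −log[H+] = −log(9.55 × 10^-4) = 3.02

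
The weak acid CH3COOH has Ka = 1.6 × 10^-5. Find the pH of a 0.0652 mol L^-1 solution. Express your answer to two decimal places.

pH = 2.99

CH3COOH ⇌ CH3COO- + H+
Ka = [H+]²/(0.0652 − [H+]) = 1.6 × 10^-5
Neglecting [H+] in the denominator: [H+] = √(1.6 × 10^-5 × 0.0652) = 1.02 × 10^-3 M
Check: 1.6% ionized — well under 5%, approximation valid.
pH = −log(1.02 × 10^-3) = 2.99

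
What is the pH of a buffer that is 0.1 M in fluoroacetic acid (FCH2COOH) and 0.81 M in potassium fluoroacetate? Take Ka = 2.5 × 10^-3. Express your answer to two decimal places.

pH = 3.51

pKa = −log(2.5 × 10^-3) = 2.602
Using pH = pKa + log([base]/[acid]) with [base]/[acid] = 0.81/0.1:
pH = 2.602 + (+0.908) = 3.51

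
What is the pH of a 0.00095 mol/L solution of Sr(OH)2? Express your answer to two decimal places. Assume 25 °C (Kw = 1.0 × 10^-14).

Sr(OH)2 is a strong base (each formula unit releases 2 OH-); [OH-] = 0.0019 M.
pOH = -log(0.0019) = 2.72
pH = 14.00 - 2.72 = 11.28

pH = 11.28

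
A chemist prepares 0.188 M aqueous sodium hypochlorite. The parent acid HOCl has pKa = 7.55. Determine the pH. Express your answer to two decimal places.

pH = 10.41

OCl- is the conjugate base of the weak acid HOCl.
Ka = 10^(−7.55) = 2.82 × 10^-8
Kb = Kw/Ka = 1.0×10^-14 / 2.82 × 10^-8 = 3.55 × 10^-7
From the ICE table, Kb = [OH-]²/(0.188 − [OH-]) = 3.55 × 10^-7.
Neglecting [OH-] in the denominator: [OH-] = √(3.55 × 10^-7 × 0.188) = 2.58 × 10^-4 M
pOH = 3.59, so pH = 14.00 − pOH = 10.41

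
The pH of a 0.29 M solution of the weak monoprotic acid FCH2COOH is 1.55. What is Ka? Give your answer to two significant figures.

Ka = 3.0 × 10^-3

[H+] = 10^(-1.55) = 2.82 × 10^-2 M
At equilibrium [HA] = 0.29 − 2.82 × 10^-2 = 2.62 × 10^-1 M
Ka = [H+][A-]/[HA] = (2.82 × 10^-2)² / 2.62 × 10^-1 = 3.0 × 10^-3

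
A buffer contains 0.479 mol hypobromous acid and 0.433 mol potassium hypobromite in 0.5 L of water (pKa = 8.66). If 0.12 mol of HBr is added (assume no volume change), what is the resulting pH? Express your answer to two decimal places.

pH = 8.38

After neutralization: n(HOBr) = 0.599 mol, n(OBr-) = 0.313 mol.
Henderson–Hasselbalch with mole ratio 0.313/0.599: pH = 8.66 + (-0.282)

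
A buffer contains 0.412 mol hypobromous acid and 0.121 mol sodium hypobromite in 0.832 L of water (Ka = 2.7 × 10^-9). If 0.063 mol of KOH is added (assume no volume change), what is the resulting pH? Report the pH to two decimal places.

pH = 8.29

After neutralization: n(HOBr) = 0.349 mol, n(OBr-) = 0.184 mol.
pKa = −log(2.7 × 10^-9) = 8.569
Henderson–Hasselbalch with mole ratio 0.184/0.349: pH = 8.569 + (-0.278)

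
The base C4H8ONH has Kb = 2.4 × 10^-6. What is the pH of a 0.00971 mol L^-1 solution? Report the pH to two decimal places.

C4H8ONH + H2O ⇌ C4H8ONH2+ + OH-
From the ICE table, Kb = x²/(0.00971 − x) = 2.4 × 10^-6.
Neglecting x in the denominator: x = √(2.4 × 10^-6 × 0.00971) = 1.53 × 10^-4 M
pOH = −log(1.53 × 10^-4) = 3.82; pH = 14.00 − 3.82 = 10.18

pH = 10.18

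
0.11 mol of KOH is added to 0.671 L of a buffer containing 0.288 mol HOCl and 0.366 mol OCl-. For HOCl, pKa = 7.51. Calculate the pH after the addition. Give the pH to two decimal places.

OH- converts HOCl to OCl-: HOCl → 0.178 mol, OCl- → 0.476 mol.
pH = pKa + log(n_OCl-/n_HOCl) = 7.51 + log(0.476/0.178) = 7.51 + (+0.427)

pH = 7.94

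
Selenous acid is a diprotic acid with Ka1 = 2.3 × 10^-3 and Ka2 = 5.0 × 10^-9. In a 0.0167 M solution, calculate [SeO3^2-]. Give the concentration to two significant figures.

First ionization gives [H+] ≈ [HSeO3-] = 5.15 × 10^-3 M.
Second step: Ka2 = [H+][SeO3^2-]/[HSeO3-] ≈ [SeO3^2-] (since [H+] ≈ [HSeO3-]).
So [SeO3^2-] ≈ Ka2.

5.0 × 10^-9 M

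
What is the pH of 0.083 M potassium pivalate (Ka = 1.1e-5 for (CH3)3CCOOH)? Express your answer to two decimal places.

pH = 8.94

(CH3)3CCOO- is the conjugate base of the weak acid (CH3)3CCOOH.
Kb = Kw/Ka = 1.0×10^-14 / 1.1 × 10^-5 = 9.09 × 10^-10
From the ICE table, Kb = x²/(0.083 − x) = 9.09 × 10^-10.
Since Kb ≪ C₀, x ≈ √(Kb·C₀) = 8.69 × 10^-6 M.
pOH = −log(8.69 × 10^-6) = 5.06; pH = 14.00 − 5.06 = 8.94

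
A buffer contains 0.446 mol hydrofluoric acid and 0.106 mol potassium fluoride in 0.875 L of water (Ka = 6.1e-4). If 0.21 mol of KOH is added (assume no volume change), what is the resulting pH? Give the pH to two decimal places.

pH = 3.34

OH- converts HF to F-: HF → 0.236 mol, F- → 0.316 mol.
pKa = −log(6.1 × 10^-4) = 3.215
pH = pKa + log(n_F-/n_HF) = 3.215 + log(0.316/0.236) = 3.215 + (+0.127)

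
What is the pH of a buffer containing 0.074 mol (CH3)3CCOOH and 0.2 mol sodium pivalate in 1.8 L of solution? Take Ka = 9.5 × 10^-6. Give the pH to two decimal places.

pH = 5.45

pKa = −log(9.5 × 10^-6) = 5.022
pH = pKa + log([A⁻]/[HA]) = 5.022 + log(0.2/0.074)
pH = 5.022 + (+0.432) = 5.45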